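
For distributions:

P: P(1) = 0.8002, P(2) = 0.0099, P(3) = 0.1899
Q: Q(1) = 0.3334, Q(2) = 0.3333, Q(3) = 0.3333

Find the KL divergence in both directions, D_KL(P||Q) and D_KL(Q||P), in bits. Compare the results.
D_KL(P||Q) = 0.8064 bits, D_KL(Q||P) = 1.5403 bits. D_KL(Q||P) is larger than D_KL(P||Q) by 0.7339 bits; the two directions differ.

D_KL(P||Q) = Σ P(x) log₂(P(x)/Q(x))

Computing term by term:
  P(1)·log₂(P(1)/Q(1)) = 0.8002·log₂(0.8002/0.3334) = 1.01074
  P(2)·log₂(P(2)/Q(2)) = 0.0099·log₂(0.0099/0.3333) = -0.05023
  P(3)·log₂(P(3)/Q(3)) = 0.1899·log₂(0.1899/0.3333) = -0.15412

D_KL(P||Q) = 1.01074 - 0.05023 - 0.15412 = 0.80639 ≈ 0.8064 bits

D_KL(Q||P) = Σ Q(x) log₂(Q(x)/P(x))

Computing term by term:
  Q(1)·log₂(Q(1)/P(1)) = 0.3334·log₂(0.3334/0.8002) = -0.42112
  Q(2)·log₂(Q(2)/P(2)) = 0.3333·log₂(0.3333/0.0099) = 1.69091
  Q(3)·log₂(Q(3)/P(3)) = 0.3333·log₂(0.3333/0.1899) = 0.27050

D_KL(Q||P) = -0.42112 + 1.69091 + 0.27050 = 1.54029 ≈ 1.5403 bits

These are NOT equal (difference: 0.7339 bits). KL divergence is asymmetric: D_KL(P||Q) ≠ D_KL(Q||P) in general.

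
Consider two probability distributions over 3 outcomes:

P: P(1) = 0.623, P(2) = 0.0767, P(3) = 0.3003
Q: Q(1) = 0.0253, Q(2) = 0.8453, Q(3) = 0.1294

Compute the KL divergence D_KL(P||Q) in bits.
2.9787 bits

D_KL(P||Q) = Σ P(x) log₂(P(x)/Q(x))

Computing term by term:
  P(1)·log₂(P(1)/Q(1)) = 0.623·log₂(0.623/0.0253) = 2.87952
  P(2)·log₂(P(2)/Q(2)) = 0.0767·log₂(0.0767/0.8453) = -0.26555
  P(3)·log₂(P(3)/Q(3)) = 0.3003·log₂(0.3003/0.1294) = 0.36473

D_KL(P||Q) = 2.87952 - 0.26555 + 0.36473 = 2.97870 ≈ 2.9787 bits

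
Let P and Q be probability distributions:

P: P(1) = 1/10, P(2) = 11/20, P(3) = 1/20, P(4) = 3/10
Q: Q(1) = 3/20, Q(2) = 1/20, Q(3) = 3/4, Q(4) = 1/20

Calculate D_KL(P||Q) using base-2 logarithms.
2.4243 bits

D_KL(P||Q) = Σ P(x) log₂(P(x)/Q(x))

Computing term by term:
  P(1)·log₂(P(1)/Q(1)) = (1/10)·log₂((1/10)/(3/20)) = -0.05850
  P(2)·log₂(P(2)/Q(2)) = (11/20)·log₂((11/20)/(1/20)) = 1.90269
  P(3)·log₂(P(3)/Q(3)) = (1/20)·log₂((1/20)/(3/4)) = -0.19534
  P(4)·log₂(P(4)/Q(4)) = (3/10)·log₂((3/10)/(1/20)) = 0.77549

D_KL(P||Q) = -0.05850 + 1.90269 - 0.19534 + 0.77549 = 2.42434 ≈ 2.4243 bits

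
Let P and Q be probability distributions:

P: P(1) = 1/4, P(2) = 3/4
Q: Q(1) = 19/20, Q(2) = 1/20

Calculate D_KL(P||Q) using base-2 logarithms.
2.4487 bits

D_KL(P||Q) = Σ P(x) log₂(P(x)/Q(x))

Computing term by term:
  P(1)·log₂(P(1)/Q(1)) = (1/4)·log₂((1/4)/(19/20)) = -0.48150
  P(2)·log₂(P(2)/Q(2)) = (3/4)·log₂((3/4)/(1/20)) = 2.93017

D_KL(P||Q) = -0.48150 + 2.93017 = 2.44867 ≈ 2.4487 bits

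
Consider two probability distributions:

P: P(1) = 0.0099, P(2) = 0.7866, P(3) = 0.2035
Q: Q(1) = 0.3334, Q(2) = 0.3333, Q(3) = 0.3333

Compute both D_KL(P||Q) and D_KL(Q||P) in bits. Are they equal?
D_KL(P||Q) = 0.7794 bits, D_KL(Q||P) = 1.5159 bits. No, they are not equal.

D_KL(P||Q) = Σ P(x) log₂(P(x)/Q(x))

Computing term by term:
  P(1)·log₂(P(1)/Q(1)) = 0.0099·log₂(0.0099/0.3334) = -0.05023
  P(2)·log₂(P(2)/Q(2)) = 0.7866·log₂(0.7866/0.3333) = 0.97445
  P(3)·log₂(P(3)/Q(3)) = 0.2035·log₂(0.2035/0.3333) = -0.14485

D_KL(P||Q) = -0.05023 + 0.97445 - 0.14485 = 0.77937 ≈ 0.7794 bits

D_KL(Q||P) = Σ Q(x) log₂(Q(x)/P(x))

Computing term by term:
  Q(1)·log₂(Q(1)/P(1)) = 0.3334·log₂(0.3334/0.0099) = 1.69157
  Q(2)·log₂(Q(2)/P(2)) = 0.3333·log₂(0.3333/0.7866) = -0.41289
  Q(3)·log₂(Q(3)/P(3)) = 0.3333·log₂(0.3333/0.2035) = 0.23724

D_KL(Q||P) = 1.69157 - 0.41289 + 0.23724 = 1.51592 ≈ 1.5159 bits

These are NOT equal (difference: 0.7365 bits). KL divergence is asymmetric: D_KL(P||Q) ≠ D_KL(Q||P) in general.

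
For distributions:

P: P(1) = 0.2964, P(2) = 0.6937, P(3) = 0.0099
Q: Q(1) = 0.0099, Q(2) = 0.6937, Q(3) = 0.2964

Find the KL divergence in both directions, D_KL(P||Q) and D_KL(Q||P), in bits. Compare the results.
D_KL(P||Q) = 1.4050 bits, D_KL(Q||P) = 1.4050 bits. The two directions give exactly the same value for this pair.

D_KL(P||Q) = Σ P(x) log₂(P(x)/Q(x))

Computing term by term:
  P(1)·log₂(P(1)/Q(1)) = 0.2964·log₂(0.2964/0.0099) = 1.45354
  P(2)·log₂(P(2)/Q(2)) = 0.6937·log₂(0.6937/0.6937) = 0.00000
  P(3)·log₂(P(3)/Q(3)) = 0.0099·log₂(0.0099/0.2964) = -0.04855

D_KL(P||Q) = 1.45354 + 0.00000 - 0.04855 = 1.40499 ≈ 1.4050 bits

D_KL(Q||P) = Σ Q(x) log₂(Q(x)/P(x))

Computing term by term:
  Q(1)·log₂(Q(1)/P(1)) = 0.0099·log₂(0.0099/0.2964) = -0.04855
  Q(2)·log₂(Q(2)/P(2)) = 0.6937·log₂(0.6937/0.6937) = 0.00000
  Q(3)·log₂(Q(3)/P(3)) = 0.2964·log₂(0.2964/0.0099) = 1.45354

D_KL(Q||P) = -0.04855 + 0.00000 + 1.45354 = 1.40499 ≈ 1.4050 bits

These ARE equal here. Q is P with outcomes relabeled (Q(1) = P(3), Q(3) = P(1)) by a relabeling that is its own inverse, so the two sums contain exactly the same terms in a different order. This is a special case — KL divergence is not symmetric in general: D_KL(P||Q) ≠ D_KL(Q||P) for most P, Q.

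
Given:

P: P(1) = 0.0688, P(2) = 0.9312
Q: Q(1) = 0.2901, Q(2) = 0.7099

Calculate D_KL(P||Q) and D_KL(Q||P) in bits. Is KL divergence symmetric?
D_KL(P||Q) = 0.2217 bits, D_KL(Q||P) = 0.3244 bits. No, KL divergence is not symmetric.

D_KL(P||Q) = Σ P(x) log₂(P(x)/Q(x))

Computing term by term:
  P(1)·log₂(P(1)/Q(1)) = 0.0688·log₂(0.0688/0.2901) = -0.14283
  P(2)·log₂(P(2)/Q(2)) = 0.9312·log₂(0.9312/0.7099) = 0.36454

D_KL(P||Q) = -0.14283 + 0.36454 = 0.22171 ≈ 0.2217 bits

D_KL(Q||P) = Σ Q(x) log₂(Q(x)/P(x))

Computing term by term:
  Q(1)·log₂(Q(1)/P(1)) = 0.2901·log₂(0.2901/0.0688) = 0.60227
  Q(2)·log₂(Q(2)/P(2)) = 0.7099·log₂(0.7099/0.9312) = -0.27791

D_KL(Q||P) = 0.60227 - 0.27791 = 0.32436 ≈ 0.3244 bits

These are NOT equal (difference: 0.1027 bits). KL divergence is asymmetric: D_KL(P||Q) ≠ D_KL(Q||P) in general.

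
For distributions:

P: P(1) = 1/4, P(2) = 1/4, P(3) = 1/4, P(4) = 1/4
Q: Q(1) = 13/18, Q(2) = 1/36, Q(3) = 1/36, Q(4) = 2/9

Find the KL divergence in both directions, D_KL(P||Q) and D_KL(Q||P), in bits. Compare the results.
D_KL(P||Q) = 1.2448 bits, D_KL(Q||P) = 0.8915 bits. D_KL(P||Q) is larger than D_KL(Q||P) by 0.3533 bits; the two directions differ.

D_KL(P||Q) = Σ P(x) log₂(P(x)/Q(x))

Computing term by term:
  P(1)·log₂(P(1)/Q(1)) = (1/4)·log₂((1/4)/(13/18)) = -0.38263
  P(2)·log₂(P(2)/Q(2)) = (1/4)·log₂((1/4)/(1/36)) = 0.79248
  P(3)·log₂(P(3)/Q(3)) = (1/4)·log₂((1/4)/(1/36)) = 0.79248
  P(4)·log₂(P(4)/Q(4)) = (1/4)·log₂((1/4)/(2/9)) = 0.04248

D_KL(P||Q) = -0.38263 + 0.79248 + 0.79248 + 0.04248 = 1.24481 ≈ 1.2448 bits

D_KL(Q||P) = Σ Q(x) log₂(Q(x)/P(x))

Computing term by term:
  Q(1)·log₂(Q(1)/P(1)) = (13/18)·log₂((13/18)/(1/4)) = 1.10537
  Q(2)·log₂(Q(2)/P(2)) = (1/36)·log₂((1/36)/(1/4)) = -0.08805
  Q(3)·log₂(Q(3)/P(3)) = (1/36)·log₂((1/36)/(1/4)) = -0.08805
  Q(4)·log₂(Q(4)/P(4)) = (2/9)·log₂((2/9)/(1/4)) = -0.03776

D_KL(Q||P) = 1.10537 - 0.08805 - 0.08805 - 0.03776 = 0.89151 ≈ 0.8915 bits

These are NOT equal (difference: 0.3533 bits). KL divergence is asymmetric: D_KL(P||Q) ≠ D_KL(Q||P) in general.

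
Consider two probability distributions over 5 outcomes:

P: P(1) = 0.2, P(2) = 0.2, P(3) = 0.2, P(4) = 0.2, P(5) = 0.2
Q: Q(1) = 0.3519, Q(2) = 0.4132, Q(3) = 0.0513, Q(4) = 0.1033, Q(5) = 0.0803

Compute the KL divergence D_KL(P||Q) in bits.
0.4741 bits

D_KL(P||Q) = Σ P(x) log₂(P(x)/Q(x))

Computing term by term:
  P(1)·log₂(P(1)/Q(1)) = 0.2·log₂(0.2/0.3519) = -0.16303
  P(2)·log₂(P(2)/Q(2)) = 0.2·log₂(0.2/0.4132) = -0.20937
  P(3)·log₂(P(3)/Q(3)) = 0.2·log₂(0.2/0.0513) = 0.39259
  P(4)·log₂(P(4)/Q(4)) = 0.2·log₂(0.2/0.1033) = 0.19063
  P(5)·log₂(P(5)/Q(5)) = 0.2·log₂(0.2/0.0803) = 0.26331

D_KL(P||Q) = -0.16303 - 0.20937 + 0.39259 + 0.19063 + 0.26331 = 0.47413 ≈ 0.4741 bits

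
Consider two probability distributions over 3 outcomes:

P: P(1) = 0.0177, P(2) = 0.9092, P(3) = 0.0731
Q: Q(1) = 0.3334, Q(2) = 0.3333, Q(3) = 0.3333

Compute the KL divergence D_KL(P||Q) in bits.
1.0813 bits

D_KL(P||Q) = Σ P(x) log₂(P(x)/Q(x))

Computing term by term:
  P(1)·log₂(P(1)/Q(1)) = 0.0177·log₂(0.0177/0.3334) = -0.07497
  P(2)·log₂(P(2)/Q(2)) = 0.9092·log₂(0.9092/0.3333) = 1.31632
  P(3)·log₂(P(3)/Q(3)) = 0.0731·log₂(0.0731/0.3333) = -0.16001

D_KL(P||Q) = -0.07497 + 1.31632 - 0.16001 = 1.08134 ≈ 1.0813 bits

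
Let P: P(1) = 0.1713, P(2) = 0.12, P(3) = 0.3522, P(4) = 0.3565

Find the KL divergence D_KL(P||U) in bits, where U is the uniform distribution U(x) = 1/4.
0.1362 bits

U(i) = 1/4 for all i

D_KL(P||U) = Σ P(x) log₂(P(x) / (1/4))
           = Σ P(x) log₂(P(x)) + log₂(4)
           = log₂(4) - H(P)

H(P) = -Σ P(x) log₂(P(x)):
  -P(1)·log₂(P(1)) = -(0.1713)·log₂(0.1713) = 0.43603
  -P(2)·log₂(P(2)) = -(0.12)·log₂(0.12) = 0.36707
  -P(3)·log₂(P(3)) = -(0.3522)·log₂(0.3522) = 0.53025
  -P(4)·log₂(P(4)) = -(0.3565)·log₂(0.3565) = 0.53048
H(P) = 0.43603 + 0.36707 + 0.53025 + 0.53048 = 1.86383 bits

log₂(4) = 2.00000 bits

D_KL(P||U) = 2.00000 - 1.86383 = 0.13617 ≈ 0.1362 bits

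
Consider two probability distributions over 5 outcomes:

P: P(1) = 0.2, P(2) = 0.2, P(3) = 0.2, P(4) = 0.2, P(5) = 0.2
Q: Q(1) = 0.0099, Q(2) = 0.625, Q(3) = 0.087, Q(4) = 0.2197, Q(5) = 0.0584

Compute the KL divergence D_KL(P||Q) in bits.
1.1068 bits

D_KL(P||Q) = Σ P(x) log₂(P(x)/Q(x))

Computing term by term:
  P(1)·log₂(P(1)/Q(1)) = 0.2·log₂(0.2/0.0099) = 0.86729
  P(2)·log₂(P(2)/Q(2)) = 0.2·log₂(0.2/0.625) = -0.32877
  P(3)·log₂(P(3)/Q(3)) = 0.2·log₂(0.2/0.087) = 0.24018
  P(4)·log₂(P(4)/Q(4)) = 0.2·log₂(0.2/0.2197) = -0.02711
  P(5)·log₂(P(5)/Q(5)) = 0.2·log₂(0.2/0.0584) = 0.35519

D_KL(P||Q) = 0.86729 - 0.32877 + 0.24018 - 0.02711 + 0.35519 = 1.10678 ≈ 1.1068 bits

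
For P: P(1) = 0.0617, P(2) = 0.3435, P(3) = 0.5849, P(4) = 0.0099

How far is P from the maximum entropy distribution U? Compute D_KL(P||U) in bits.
0.7040 bits

U(i) = 1/4 for all i

D_KL(P||U) = Σ P(x) log₂(P(x) / (1/4))
           = Σ P(x) log₂(P(x)) + log₂(4)
           = log₂(4) - H(P)

H(P) = -Σ P(x) log₂(P(x)):
  -P(1)·log₂(P(1)) = -(0.0617)·log₂(0.0617) = 0.24795
  -P(2)·log₂(P(2)) = -(0.3435)·log₂(0.3435) = 0.52955
  -P(3)·log₂(P(3)) = -(0.5849)·log₂(0.5849) = 0.45256
  -P(4)·log₂(P(4)) = -(0.0099)·log₂(0.0099) = 0.06592
H(P) = 0.24795 + 0.52955 + 0.45256 + 0.06592 = 1.29598 bits

log₂(4) = 2.00000 bits

D_KL(P||U) = 2.00000 - 1.29598 = 0.70402 ≈ 0.7040 bits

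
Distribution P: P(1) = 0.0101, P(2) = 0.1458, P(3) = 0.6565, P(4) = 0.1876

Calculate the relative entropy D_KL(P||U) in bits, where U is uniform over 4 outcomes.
0.6765 bits

U(i) = 1/4 for all i

D_KL(P||U) = Σ P(x) log₂(P(x) / (1/4))
           = Σ P(x) log₂(P(x)) + log₂(4)
           = log₂(4) - H(P)

H(P) = -Σ P(x) log₂(P(x)):
  -P(1)·log₂(P(1)) = -(0.0101)·log₂(0.0101) = 0.06696
  -P(2)·log₂(P(2)) = -(0.1458)·log₂(0.1458) = 0.40502
  -P(3)·log₂(P(3)) = -(0.6565)·log₂(0.6565) = 0.39858
  -P(4)·log₂(P(4)) = -(0.1876)·log₂(0.1876) = 0.45292
H(P) = 0.06696 + 0.40502 + 0.39858 + 0.45292 = 1.32348 bits

log₂(4) = 2.00000 bits

D_KL(P||U) = 2.00000 - 1.32348 = 0.67652 ≈ 0.6765 bits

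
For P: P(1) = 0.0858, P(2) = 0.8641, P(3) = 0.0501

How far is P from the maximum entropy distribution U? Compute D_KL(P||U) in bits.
0.8825 bits

U(i) = 1/3 for all i

D_KL(P||U) = Σ P(x) log₂(P(x) / (1/3))
           = Σ P(x) log₂(P(x)) + log₂(3)
           = log₂(3) - H(P)

H(P) = -Σ P(x) log₂(P(x)):
  -P(1)·log₂(P(1)) = -(0.0858)·log₂(0.0858) = 0.30398
  -P(2)·log₂(P(2)) = -(0.8641)·log₂(0.8641) = 0.18209
  -P(3)·log₂(P(3)) = -(0.0501)·log₂(0.0501) = 0.21638
H(P) = 0.30398 + 0.18209 + 0.21638 = 0.70245 bits

log₂(3) = 1.58496 bits

D_KL(P||U) = 1.58496 - 0.70245 = 0.88251 ≈ 0.8825 bits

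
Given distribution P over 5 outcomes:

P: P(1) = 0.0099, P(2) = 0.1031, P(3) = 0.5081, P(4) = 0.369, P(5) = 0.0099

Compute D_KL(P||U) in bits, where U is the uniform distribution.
0.8251 bits

U(i) = 1/5 for all i

D_KL(P||U) = Σ P(x) log₂(P(x) / (1/5))
           = Σ P(x) log₂(P(x)) + log₂(5)
           = log₂(5) - H(P)

H(P) = -Σ P(x) log₂(P(x)):
  -P(1)·log₂(P(1)) = -(0.0099)·log₂(0.0099) = 0.06592
  -P(2)·log₂(P(2)) = -(0.1031)·log₂(0.1031) = 0.33795
  -P(3)·log₂(P(3)) = -(0.5081)·log₂(0.5081) = 0.49632
  -P(4)·log₂(P(4)) = -(0.369)·log₂(0.369) = 0.53074
  -P(5)·log₂(P(5)) = -(0.0099)·log₂(0.0099) = 0.06592
H(P) = 0.06592 + 0.33795 + 0.49632 + 0.53074 + 0.06592 = 1.49685 bits

log₂(5) = 2.32193 bits

D_KL(P||U) = 2.32193 - 1.49685 = 0.82508 ≈ 0.8251 bits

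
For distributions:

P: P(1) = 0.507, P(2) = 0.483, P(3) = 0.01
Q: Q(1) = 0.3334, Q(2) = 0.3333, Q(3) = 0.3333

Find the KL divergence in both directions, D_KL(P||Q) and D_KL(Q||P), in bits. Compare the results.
D_KL(P||Q) = 0.5145 bits, D_KL(Q||P) = 1.3061 bits. D_KL(Q||P) is larger than D_KL(P||Q) by 0.7916 bits; the two directions differ.

D_KL(P||Q) = Σ P(x) log₂(P(x)/Q(x))

Computing term by term:
  P(1)·log₂(P(1)/Q(1)) = 0.507·log₂(0.507/0.3334) = 0.30660
  P(2)·log₂(P(2)/Q(2)) = 0.483·log₂(0.483/0.3333) = 0.25850
  P(3)·log₂(P(3)/Q(3)) = 0.01·log₂(0.01/0.3333) = -0.05059

D_KL(P||Q) = 0.30660 + 0.25850 - 0.05059 = 0.51451 ≈ 0.5145 bits

D_KL(Q||P) = Σ Q(x) log₂(Q(x)/P(x))

Computing term by term:
  Q(1)·log₂(Q(1)/P(1)) = 0.3334·log₂(0.3334/0.507) = -0.20162
  Q(2)·log₂(Q(2)/P(2)) = 0.3333·log₂(0.3333/0.483) = -0.17838
  Q(3)·log₂(Q(3)/P(3)) = 0.3333·log₂(0.3333/0.01) = 1.68608

D_KL(Q||P) = -0.20162 - 0.17838 + 1.68608 = 1.30608 ≈ 1.3061 bits

These are NOT equal (difference: 0.7916 bits). KL divergence is asymmetric: D_KL(P||Q) ≠ D_KL(Q||P) in general.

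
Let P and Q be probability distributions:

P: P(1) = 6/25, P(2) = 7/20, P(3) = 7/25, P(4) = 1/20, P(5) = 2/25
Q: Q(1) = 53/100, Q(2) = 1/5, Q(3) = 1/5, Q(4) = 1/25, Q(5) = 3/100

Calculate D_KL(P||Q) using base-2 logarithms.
0.2735 bits

D_KL(P||Q) = Σ P(x) log₂(P(x)/Q(x))

Computing term by term:
  P(1)·log₂(P(1)/Q(1)) = (6/25)·log₂((6/25)/(53/100)) = -0.27431
  P(2)·log₂(P(2)/Q(2)) = (7/20)·log₂((7/20)/(1/5)) = 0.28257
  P(3)·log₂(P(3)/Q(3)) = (7/25)·log₂((7/25)/(1/5)) = 0.13592
  P(4)·log₂(P(4)/Q(4)) = (1/20)·log₂((1/20)/(1/25)) = 0.01610
  P(5)·log₂(P(5)/Q(5)) = (2/25)·log₂((2/25)/(3/100)) = 0.11320

D_KL(P||Q) = -0.27431 + 0.28257 + 0.13592 + 0.01610 + 0.11320 = 0.27348 ≈ 0.2735 bits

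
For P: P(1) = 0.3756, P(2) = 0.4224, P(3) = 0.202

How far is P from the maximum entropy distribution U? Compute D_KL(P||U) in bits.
0.0630 bits

U(i) = 1/3 for all i

D_KL(P||U) = Σ P(x) log₂(P(x) / (1/3))
           = Σ P(x) log₂(P(x)) + log₂(3)
           = log₂(3) - H(P)

H(P) = -Σ P(x) log₂(P(x)):
  -P(1)·log₂(P(1)) = -(0.3756)·log₂(0.3756) = 0.53062
  -P(2)·log₂(P(2)) = -(0.4224)·log₂(0.4224) = 0.52518
  -P(3)·log₂(P(3)) = -(0.202)·log₂(0.202) = 0.46613
H(P) = 0.53062 + 0.52518 + 0.46613 = 1.52193 bits

log₂(3) = 1.58496 bits

D_KL(P||U) = 1.58496 - 1.52193 = 0.06303 ≈ 0.0630 bits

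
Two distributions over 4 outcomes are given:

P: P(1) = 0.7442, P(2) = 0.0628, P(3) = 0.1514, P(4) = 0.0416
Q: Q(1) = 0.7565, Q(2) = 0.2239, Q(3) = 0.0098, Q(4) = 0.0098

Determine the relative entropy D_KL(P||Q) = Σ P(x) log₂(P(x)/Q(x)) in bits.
0.5519 bits

D_KL(P||Q) = Σ P(x) log₂(P(x)/Q(x))

Computing term by term:
  P(1)·log₂(P(1)/Q(1)) = 0.7442·log₂(0.7442/0.7565) = -0.01760
  P(2)·log₂(P(2)/Q(2)) = 0.0628·log₂(0.0628/0.2239) = -0.11518
  P(3)·log₂(P(3)/Q(3)) = 0.1514·log₂(0.1514/0.0098) = 0.59795
  P(4)·log₂(P(4)/Q(4)) = 0.0416·log₂(0.0416/0.0098) = 0.08677

D_KL(P||Q) = -0.01760 - 0.11518 + 0.59795 + 0.08677 = 0.55194 ≈ 0.5519 bits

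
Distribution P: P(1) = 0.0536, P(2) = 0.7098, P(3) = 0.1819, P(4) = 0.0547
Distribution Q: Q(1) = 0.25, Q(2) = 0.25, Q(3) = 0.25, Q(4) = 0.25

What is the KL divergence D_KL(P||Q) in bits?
0.7461 bits

D_KL(P||Q) = Σ P(x) log₂(P(x)/Q(x))

Computing term by term:
  P(1)·log₂(P(1)/Q(1)) = 0.0536·log₂(0.0536/0.25) = -0.11908
  P(2)·log₂(P(2)/Q(2)) = 0.7098·log₂(0.7098/0.25) = 1.06859
  P(3)·log₂(P(3)/Q(3)) = 0.1819·log₂(0.1819/0.25) = -0.08345
  P(4)·log₂(P(4)/Q(4)) = 0.0547·log₂(0.0547/0.25) = -0.11992

D_KL(P||Q) = -0.11908 + 1.06859 - 0.08345 - 0.11992 = 0.74614 ≈ 0.7461 bits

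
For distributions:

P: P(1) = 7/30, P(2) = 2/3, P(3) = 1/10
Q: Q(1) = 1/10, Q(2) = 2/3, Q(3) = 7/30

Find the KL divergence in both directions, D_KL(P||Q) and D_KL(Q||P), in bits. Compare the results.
D_KL(P||Q) = 0.1630 bits, D_KL(Q||P) = 0.1630 bits. The two directions give exactly the same value for this pair.

D_KL(P||Q) = Σ P(x) log₂(P(x)/Q(x))

Computing term by term:
  P(1)·log₂(P(1)/Q(1)) = (7/30)·log₂((7/30)/(1/10)) = 0.28522
  P(2)·log₂(P(2)/Q(2)) = (2/3)·log₂((2/3)/(2/3)) = 0.00000
  P(3)·log₂(P(3)/Q(3)) = (1/10)·log₂((1/10)/(7/30)) = -0.12224

D_KL(P||Q) = 0.28522 + 0.00000 - 0.12224 = 0.16298 ≈ 0.1630 bits

D_KL(Q||P) = Σ Q(x) log₂(Q(x)/P(x))

Computing term by term:
  Q(1)·log₂(Q(1)/P(1)) = (1/10)·log₂((1/10)/(7/30)) = -0.12224
  Q(2)·log₂(Q(2)/P(2)) = (2/3)·log₂((2/3)/(2/3)) = 0.00000
  Q(3)·log₂(Q(3)/P(3)) = (7/30)·log₂((7/30)/(1/10)) = 0.28522

D_KL(Q||P) = -0.12224 + 0.00000 + 0.28522 = 0.16298 ≈ 0.1630 bits

These ARE equal here. Q is P with outcomes relabeled (Q(1) = P(3), Q(3) = P(1)) by a relabeling that is its own inverse, so the two sums contain exactly the same terms in a different order. This is a special case — KL divergence is not symmetric in general: D_KL(P||Q) ≠ D_KL(Q||P) for most P, Q.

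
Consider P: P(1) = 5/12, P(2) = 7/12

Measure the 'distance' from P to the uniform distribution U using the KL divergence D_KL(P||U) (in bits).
0.0201 bits

U(i) = 1/2 for all i

D_KL(P||U) = Σ P(x) log₂(P(x) / (1/2))
           = Σ P(x) log₂(P(x)) + log₂(2)
           = log₂(2) - H(P)

H(P) = -Σ P(x) log₂(P(x)):
  -P(1)·log₂(P(1)) = -(5/12)·log₂(5/12) = 0.52626
  -P(2)·log₂(P(2)) = -(7/12)·log₂(7/12) = 0.45360
H(P) = 0.52626 + 0.45360 = 0.97986 bits

log₂(2) = 1.00000 bits

D_KL(P||U) = 1.00000 - 0.97986 = 0.02014 ≈ 0.0201 bits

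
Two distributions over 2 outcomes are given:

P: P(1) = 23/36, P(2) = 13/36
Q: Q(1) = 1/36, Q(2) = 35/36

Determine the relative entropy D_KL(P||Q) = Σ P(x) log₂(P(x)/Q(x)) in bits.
2.3741 bits

D_KL(P||Q) = Σ P(x) log₂(P(x)/Q(x))

Computing term by term:
  P(1)·log₂(P(1)/Q(1)) = (23/36)·log₂((23/36)/(1/36)) = 2.89005
  P(2)·log₂(P(2)/Q(2)) = (13/36)·log₂((13/36)/(35/36)) = -0.51597

D_KL(P||Q) = 2.89005 - 0.51597 = 2.37408 ≈ 2.3741 bits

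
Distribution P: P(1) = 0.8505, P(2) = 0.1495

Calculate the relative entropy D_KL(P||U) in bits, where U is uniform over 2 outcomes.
0.3914 bits

U(i) = 1/2 for all i

D_KL(P||U) = Σ P(x) log₂(P(x) / (1/2))
           = Σ P(x) log₂(P(x)) + log₂(2)
           = log₂(2) - H(P)

H(P) = -Σ P(x) log₂(P(x)):
  -P(1)·log₂(P(1)) = -(0.8505)·log₂(0.8505) = 0.19869
  -P(2)·log₂(P(2)) = -(0.1495)·log₂(0.1495) = 0.40990
H(P) = 0.19869 + 0.40990 = 0.60859 bits

log₂(2) = 1.00000 bits

D_KL(P||U) = 1.00000 - 0.60859 = 0.39141 ≈ 0.3914 bits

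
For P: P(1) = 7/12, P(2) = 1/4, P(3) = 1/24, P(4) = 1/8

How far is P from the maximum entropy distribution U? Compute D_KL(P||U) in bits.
0.4804 bits

U(i) = 1/4 for all i

D_KL(P||U) = Σ P(x) log₂(P(x) / (1/4))
           = Σ P(x) log₂(P(x)) + log₂(4)
           = log₂(4) - H(P)

H(P) = -Σ P(x) log₂(P(x)):
  -P(1)·log₂(P(1)) = -(7/12)·log₂(7/12) = 0.45360
  -P(2)·log₂(P(2)) = -(1/4)·log₂(1/4) = 0.50000
  -P(3)·log₂(P(3)) = -(1/24)·log₂(1/24) = 0.19104
  -P(4)·log₂(P(4)) = -(1/8)·log₂(1/8) = 0.37500
H(P) = 0.45360 + 0.50000 + 0.19104 + 0.37500 = 1.51964 bits

log₂(4) = 2.00000 bits

D_KL(P||U) = 2.00000 - 1.51964 = 0.48036 ≈ 0.4804 bits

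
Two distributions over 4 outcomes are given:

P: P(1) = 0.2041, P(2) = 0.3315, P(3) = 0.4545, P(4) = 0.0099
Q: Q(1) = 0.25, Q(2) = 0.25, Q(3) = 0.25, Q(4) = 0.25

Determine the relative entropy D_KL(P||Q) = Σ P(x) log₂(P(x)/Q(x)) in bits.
0.4210 bits

D_KL(P||Q) = Σ P(x) log₂(P(x)/Q(x))

Computing term by term:
  P(1)·log₂(P(1)/Q(1)) = 0.2041·log₂(0.2041/0.25) = -0.05973
  P(2)·log₂(P(2)/Q(2)) = 0.3315·log₂(0.3315/0.25) = 0.13495
  P(3)·log₂(P(3)/Q(3)) = 0.4545·log₂(0.4545/0.25) = 0.39194
  P(4)·log₂(P(4)/Q(4)) = 0.0099·log₂(0.0099/0.25) = -0.04612

D_KL(P||Q) = -0.05973 + 0.13495 + 0.39194 - 0.04612 = 0.42104 ≈ 0.4210 bits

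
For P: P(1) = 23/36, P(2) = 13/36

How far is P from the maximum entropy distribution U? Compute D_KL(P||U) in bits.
0.0564 bits

U(i) = 1/2 for all i

D_KL(P||U) = Σ P(x) log₂(P(x) / (1/2))
           = Σ P(x) log₂(P(x)) + log₂(2)
           = log₂(2) - H(P)

H(P) = -Σ P(x) log₂(P(x)):
  -P(1)·log₂(P(1)) = -(23/36)·log₂(23/36) = 0.41295
  -P(2)·log₂(P(2)) = -(13/36)·log₂(13/36) = 0.53065
H(P) = 0.41295 + 0.53065 = 0.94360 bits

log₂(2) = 1.00000 bits

D_KL(P||U) = 1.00000 - 0.94360 = 0.05640 ≈ 0.0564 bits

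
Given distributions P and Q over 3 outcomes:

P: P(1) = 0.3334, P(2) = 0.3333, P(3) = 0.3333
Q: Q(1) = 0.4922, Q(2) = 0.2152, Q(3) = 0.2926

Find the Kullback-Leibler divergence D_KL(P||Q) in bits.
0.0856 bits

D_KL(P||Q) = Σ P(x) log₂(P(x)/Q(x))

Computing term by term:
  P(1)·log₂(P(1)/Q(1)) = 0.3334·log₂(0.3334/0.4922) = -0.18737
  P(2)·log₂(P(2)/Q(2)) = 0.3333·log₂(0.3333/0.2152) = 0.21036
  P(3)·log₂(P(3)/Q(3)) = 0.3333·log₂(0.3333/0.2926) = 0.06262

D_KL(P||Q) = -0.18737 + 0.21036 + 0.06262 = 0.08561 ≈ 0.0856 bits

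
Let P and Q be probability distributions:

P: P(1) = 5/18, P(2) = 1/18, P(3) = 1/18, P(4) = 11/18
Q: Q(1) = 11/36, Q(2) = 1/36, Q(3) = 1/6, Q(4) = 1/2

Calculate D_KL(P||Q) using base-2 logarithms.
0.1062 bits

D_KL(P||Q) = Σ P(x) log₂(P(x)/Q(x))

Computing term by term:
  P(1)·log₂(P(1)/Q(1)) = (5/18)·log₂((5/18)/(11/36)) = -0.03820
  P(2)·log₂(P(2)/Q(2)) = (1/18)·log₂((1/18)/(1/36)) = 0.05556
  P(3)·log₂(P(3)/Q(3)) = (1/18)·log₂((1/18)/(1/6)) = -0.08805
  P(4)·log₂(P(4)/Q(4)) = (11/18)·log₂((11/18)/(1/2)) = 0.17692

D_KL(P||Q) = -0.03820 + 0.05556 - 0.08805 + 0.17692 = 0.10623 ≈ 0.1062 bits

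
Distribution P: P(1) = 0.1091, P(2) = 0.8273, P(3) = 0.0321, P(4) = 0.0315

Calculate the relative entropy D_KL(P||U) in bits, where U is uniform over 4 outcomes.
1.1086 bits

U(i) = 1/4 for all i

D_KL(P||U) = Σ P(x) log₂(P(x) / (1/4))
           = Σ P(x) log₂(P(x)) + log₂(4)
           = log₂(4) - H(P)

H(P) = -Σ P(x) log₂(P(x)):
  -P(1)·log₂(P(1)) = -(0.1091)·log₂(0.1091) = 0.34871
  -P(2)·log₂(P(2)) = -(0.8273)·log₂(0.8273) = 0.22628
  -P(3)·log₂(P(3)) = -(0.0321)·log₂(0.0321) = 0.15926
  -P(4)·log₂(P(4)) = -(0.0315)·log₂(0.0315) = 0.15714
H(P) = 0.34871 + 0.22628 + 0.15926 + 0.15714 = 0.89139 bits

log₂(4) = 2.00000 bits

D_KL(P||U) = 2.00000 - 0.89139 = 1.10861 ≈ 1.1086 bits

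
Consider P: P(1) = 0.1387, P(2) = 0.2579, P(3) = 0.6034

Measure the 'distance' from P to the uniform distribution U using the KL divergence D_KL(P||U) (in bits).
0.2457 bits

U(i) = 1/3 for all i

D_KL(P||U) = Σ P(x) log₂(P(x) / (1/3))
           = Σ P(x) log₂(P(x)) + log₂(3)
           = log₂(3) - H(P)

H(P) = -Σ P(x) log₂(P(x)):
  -P(1)·log₂(P(1)) = -(0.1387)·log₂(0.1387) = 0.39529
  -P(2)·log₂(P(2)) = -(0.2579)·log₂(0.2579) = 0.50422
  -P(3)·log₂(P(3)) = -(0.6034)·log₂(0.6034) = 0.43977
H(P) = 0.39529 + 0.50422 + 0.43977 = 1.33928 bits

log₂(3) = 1.58496 bits

D_KL(P||U) = 1.58496 - 1.33928 = 0.24568 ≈ 0.2457 bits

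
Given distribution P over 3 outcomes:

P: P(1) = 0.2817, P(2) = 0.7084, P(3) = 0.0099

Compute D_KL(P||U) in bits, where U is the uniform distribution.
0.6518 bits

U(i) = 1/3 for all i

D_KL(P||U) = Σ P(x) log₂(P(x) / (1/3))
           = Σ P(x) log₂(P(x)) + log₂(3)
           = log₂(3) - H(P)

H(P) = -Σ P(x) log₂(P(x)):
  -P(1)·log₂(P(1)) = -(0.2817)·log₂(0.2817) = 0.51488
  -P(2)·log₂(P(2)) = -(0.7084)·log₂(0.7084) = 0.35233
  -P(3)·log₂(P(3)) = -(0.0099)·log₂(0.0099) = 0.06592
H(P) = 0.51488 + 0.35233 + 0.06592 = 0.93313 bits

log₂(3) = 1.58496 bits

D_KL(P||U) = 1.58496 - 0.93313 = 0.65183 ≈ 0.6518 bits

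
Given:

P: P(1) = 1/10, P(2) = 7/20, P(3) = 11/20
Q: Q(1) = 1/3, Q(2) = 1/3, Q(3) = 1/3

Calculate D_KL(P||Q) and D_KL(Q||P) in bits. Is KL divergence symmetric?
D_KL(P||Q) = 0.2483 bits, D_KL(Q||P) = 0.3147 bits. No, KL divergence is not symmetric.

D_KL(P||Q) = Σ P(x) log₂(P(x)/Q(x))

Computing term by term:
  P(1)·log₂(P(1)/Q(1)) = (1/10)·log₂((1/10)/(1/3)) = -0.17370
  P(2)·log₂(P(2)/Q(2)) = (7/20)·log₂((7/20)/(1/3)) = 0.02464
  P(3)·log₂(P(3)/Q(3)) = (11/20)·log₂((11/20)/(1/3)) = 0.39736

D_KL(P||Q) = -0.17370 + 0.02464 + 0.39736 = 0.24830 ≈ 0.2483 bits

D_KL(Q||P) = Σ Q(x) log₂(Q(x)/P(x))

Computing term by term:
  Q(1)·log₂(Q(1)/P(1)) = (1/3)·log₂((1/3)/(1/10)) = 0.57899
  Q(2)·log₂(Q(2)/P(2)) = (1/3)·log₂((1/3)/(7/20)) = -0.02346
  Q(3)·log₂(Q(3)/P(3)) = (1/3)·log₂((1/3)/(11/20)) = -0.24082

D_KL(Q||P) = 0.57899 - 0.02346 - 0.24082 = 0.31471 ≈ 0.3147 bits

These are NOT equal (difference: 0.0664 bits). KL divergence is asymmetric: D_KL(P||Q) ≠ D_KL(Q||P) in general.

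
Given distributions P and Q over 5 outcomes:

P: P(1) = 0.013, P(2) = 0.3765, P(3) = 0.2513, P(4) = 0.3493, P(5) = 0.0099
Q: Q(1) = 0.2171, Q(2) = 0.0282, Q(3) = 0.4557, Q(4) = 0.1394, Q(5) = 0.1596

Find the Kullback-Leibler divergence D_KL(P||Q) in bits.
1.5623 bits

D_KL(P||Q) = Σ P(x) log₂(P(x)/Q(x))

Computing term by term:
  P(1)·log₂(P(1)/Q(1)) = 0.013·log₂(0.013/0.2171) = -0.05280
  P(2)·log₂(P(2)/Q(2)) = 0.3765·log₂(0.3765/0.0282) = 1.40769
  P(3)·log₂(P(3)/Q(3)) = 0.2513·log₂(0.2513/0.4557) = -0.21578
  P(4)·log₂(P(4)/Q(4)) = 0.3493·log₂(0.3493/0.1394) = 0.46290
  P(5)·log₂(P(5)/Q(5)) = 0.0099·log₂(0.0099/0.1596) = -0.03971

D_KL(P||Q) = -0.05280 + 1.40769 - 0.21578 + 0.46290 - 0.03971 = 1.56230 ≈ 1.5623 bits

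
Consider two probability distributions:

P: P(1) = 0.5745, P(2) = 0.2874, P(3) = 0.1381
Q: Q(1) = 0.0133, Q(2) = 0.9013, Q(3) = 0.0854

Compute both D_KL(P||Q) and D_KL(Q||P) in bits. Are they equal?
D_KL(P||Q) = 2.7430 bits, D_KL(Q||P) = 1.3547 bits. No, they are not equal.

D_KL(P||Q) = Σ P(x) log₂(P(x)/Q(x))

Computing term by term:
  P(1)·log₂(P(1)/Q(1)) = 0.5745·log₂(0.5745/0.0133) = 3.12115
  P(2)·log₂(P(2)/Q(2)) = 0.2874·log₂(0.2874/0.9013) = -0.47391
  P(3)·log₂(P(3)/Q(3)) = 0.1381·log₂(0.1381/0.0854) = 0.09576

D_KL(P||Q) = 3.12115 - 0.47391 + 0.09576 = 2.74300 ≈ 2.7430 bits

D_KL(Q||P) = Σ Q(x) log₂(Q(x)/P(x))

Computing term by term:
  Q(1)·log₂(Q(1)/P(1)) = 0.0133·log₂(0.0133/0.5745) = -0.07226
  Q(2)·log₂(Q(2)/P(2)) = 0.9013·log₂(0.9013/0.2874) = 1.48620
  Q(3)·log₂(Q(3)/P(3)) = 0.0854·log₂(0.0854/0.1381) = -0.05922

D_KL(Q||P) = -0.07226 + 1.48620 - 0.05922 = 1.35472 ≈ 1.3547 bits

These are NOT equal (difference: 1.3883 bits). KL divergence is asymmetric: D_KL(P||Q) ≠ D_KL(Q||P) in general.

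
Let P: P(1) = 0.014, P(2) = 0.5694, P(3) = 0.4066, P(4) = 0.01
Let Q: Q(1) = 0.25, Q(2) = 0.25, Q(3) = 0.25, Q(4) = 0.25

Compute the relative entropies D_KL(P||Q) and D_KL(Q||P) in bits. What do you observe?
D_KL(P||Q) = 0.8568 bits, D_KL(Q||P) = 1.7283 bits. The two directions give different values (D_KL(Q||P) exceeds D_KL(P||Q) by 0.8715 bits): KL divergence is asymmetric.

D_KL(P||Q) = Σ P(x) log₂(P(x)/Q(x))

Computing term by term:
  P(1)·log₂(P(1)/Q(1)) = 0.014·log₂(0.014/0.25) = -0.05822
  P(2)·log₂(P(2)/Q(2)) = 0.5694·log₂(0.5694/0.25) = 0.67617
  P(3)·log₂(P(3)/Q(3)) = 0.4066·log₂(0.4066/0.25) = 0.28530
  P(4)·log₂(P(4)/Q(4)) = 0.01·log₂(0.01/0.25) = -0.04644

D_KL(P||Q) = -0.05822 + 0.67617 + 0.28530 - 0.04644 = 0.85681 ≈ 0.8568 bits

D_KL(Q||P) = Σ Q(x) log₂(Q(x)/P(x))

Computing term by term:
  Q(1)·log₂(Q(1)/P(1)) = 0.25·log₂(0.25/0.014) = 1.03961
  Q(2)·log₂(Q(2)/P(2)) = 0.25·log₂(0.25/0.5694) = -0.29688
  Q(3)·log₂(Q(3)/P(3)) = 0.25·log₂(0.25/0.4066) = -0.17542
  Q(4)·log₂(Q(4)/P(4)) = 0.25·log₂(0.25/0.01) = 1.16096

D_KL(Q||P) = 1.03961 - 0.29688 - 0.17542 + 1.16096 = 1.72827 ≈ 1.7283 bits

These are NOT equal (difference: 0.8715 bits). KL divergence is asymmetric: D_KL(P||Q) ≠ D_KL(Q||P) in general.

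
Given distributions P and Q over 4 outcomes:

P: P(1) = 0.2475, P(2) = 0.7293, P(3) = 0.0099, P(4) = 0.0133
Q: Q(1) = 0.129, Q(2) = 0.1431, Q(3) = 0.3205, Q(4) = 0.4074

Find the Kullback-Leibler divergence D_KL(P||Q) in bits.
1.8308 bits

D_KL(P||Q) = Σ P(x) log₂(P(x)/Q(x))

Computing term by term:
  P(1)·log₂(P(1)/Q(1)) = 0.2475·log₂(0.2475/0.129) = 0.23266
  P(2)·log₂(P(2)/Q(2)) = 0.7293·log₂(0.7293/0.1431) = 1.71348
  P(3)·log₂(P(3)/Q(3)) = 0.0099·log₂(0.0099/0.3205) = -0.04967
  P(4)·log₂(P(4)/Q(4)) = 0.0133·log₂(0.0133/0.4074) = -0.06566

D_KL(P||Q) = 0.23266 + 1.71348 - 0.04967 - 0.06566 = 1.83081 ≈ 1.8308 bits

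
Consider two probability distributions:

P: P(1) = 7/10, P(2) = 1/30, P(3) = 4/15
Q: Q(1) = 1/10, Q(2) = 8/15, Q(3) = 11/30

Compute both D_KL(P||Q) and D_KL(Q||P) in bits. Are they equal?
D_KL(P||Q) = 1.7093 bits, D_KL(Q||P) = 2.0211 bits. No, they are not equal.

D_KL(P||Q) = Σ P(x) log₂(P(x)/Q(x))

Computing term by term:
  P(1)·log₂(P(1)/Q(1)) = (7/10)·log₂((7/10)/(1/10)) = 1.96515
  P(2)·log₂(P(2)/Q(2)) = (1/30)·log₂((1/30)/(8/15)) = -0.13333
  P(3)·log₂(P(3)/Q(3)) = (4/15)·log₂((4/15)/(11/30)) = -0.12252

D_KL(P||Q) = 1.96515 - 0.13333 - 0.12252 = 1.70930 ≈ 1.7093 bits

D_KL(Q||P) = Σ Q(x) log₂(Q(x)/P(x))

Computing term by term:
  Q(1)·log₂(Q(1)/P(1)) = (1/10)·log₂((1/10)/(7/10)) = -0.28074
  Q(2)·log₂(Q(2)/P(2)) = (8/15)·log₂((8/15)/(1/30)) = 2.13333
  Q(3)·log₂(Q(3)/P(3)) = (11/30)·log₂((11/30)/(4/15)) = 0.16846

D_KL(Q||P) = -0.28074 + 2.13333 + 0.16846 = 2.02105 ≈ 2.0211 bits

These are NOT equal (difference: 0.3118 bits). KL divergence is asymmetric: D_KL(P||Q) ≠ D_KL(Q||P) in general.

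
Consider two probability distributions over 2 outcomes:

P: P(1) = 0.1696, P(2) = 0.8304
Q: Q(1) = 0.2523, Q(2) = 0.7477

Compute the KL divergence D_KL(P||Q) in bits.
0.0285 bits

D_KL(P||Q) = Σ P(x) log₂(P(x)/Q(x))

Computing term by term:
  P(1)·log₂(P(1)/Q(1)) = 0.1696·log₂(0.1696/0.2523) = -0.09718
  P(2)·log₂(P(2)/Q(2)) = 0.8304·log₂(0.8304/0.7477) = 0.12568

D_KL(P||Q) = -0.09718 + 0.12568 = 0.02850 ≈ 0.0285 bits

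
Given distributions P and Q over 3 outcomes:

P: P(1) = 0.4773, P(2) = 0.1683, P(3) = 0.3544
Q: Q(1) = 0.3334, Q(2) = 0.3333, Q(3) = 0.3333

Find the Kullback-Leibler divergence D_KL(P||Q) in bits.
0.1125 bits

D_KL(P||Q) = Σ P(x) log₂(P(x)/Q(x))

Computing term by term:
  P(1)·log₂(P(1)/Q(1)) = 0.4773·log₂(0.4773/0.3334) = 0.24707
  P(2)·log₂(P(2)/Q(2)) = 0.1683·log₂(0.1683/0.3333) = -0.16591
  P(3)·log₂(P(3)/Q(3)) = 0.3544·log₂(0.3544/0.3333) = 0.03138

D_KL(P||Q) = 0.24707 - 0.16591 + 0.03138 = 0.11254 ≈ 0.1125 bits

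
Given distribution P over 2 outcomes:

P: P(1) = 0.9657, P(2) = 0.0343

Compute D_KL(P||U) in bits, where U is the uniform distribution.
0.7845 bits

U(i) = 1/2 for all i

D_KL(P||U) = Σ P(x) log₂(P(x) / (1/2))
           = Σ P(x) log₂(P(x)) + log₂(2)
           = log₂(2) - H(P)

H(P) = -Σ P(x) log₂(P(x)):
  -P(1)·log₂(P(1)) = -(0.9657)·log₂(0.9657) = 0.04863
  -P(2)·log₂(P(2)) = -(0.0343)·log₂(0.0343) = 0.16689
H(P) = 0.04863 + 0.16689 = 0.21552 bits

log₂(2) = 1.00000 bits

D_KL(P||U) = 1.00000 - 0.21552 = 0.78448 ≈ 0.7845 bits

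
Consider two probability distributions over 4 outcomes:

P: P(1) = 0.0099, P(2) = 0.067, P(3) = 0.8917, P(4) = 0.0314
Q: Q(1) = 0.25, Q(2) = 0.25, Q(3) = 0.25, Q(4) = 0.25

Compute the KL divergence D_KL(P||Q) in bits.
1.3686 bits

D_KL(P||Q) = Σ P(x) log₂(P(x)/Q(x))

Computing term by term:
  P(1)·log₂(P(1)/Q(1)) = 0.0099·log₂(0.0099/0.25) = -0.04612
  P(2)·log₂(P(2)/Q(2)) = 0.067·log₂(0.067/0.25) = -0.12728
  P(3)·log₂(P(3)/Q(3)) = 0.8917·log₂(0.8917/0.25) = 1.63594
  P(4)·log₂(P(4)/Q(4)) = 0.0314·log₂(0.0314/0.25) = -0.09398

D_KL(P||Q) = -0.04612 - 0.12728 + 1.63594 - 0.09398 = 1.36856 ≈ 1.3686 bits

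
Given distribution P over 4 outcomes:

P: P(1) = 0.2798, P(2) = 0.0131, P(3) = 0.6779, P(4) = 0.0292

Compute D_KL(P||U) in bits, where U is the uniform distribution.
0.8749 bits

U(i) = 1/4 for all i

D_KL(P||U) = Σ P(x) log₂(P(x) / (1/4))
           = Σ P(x) log₂(P(x)) + log₂(4)
           = log₂(4) - H(P)

H(P) = -Σ P(x) log₂(P(x)):
  -P(1)·log₂(P(1)) = -(0.2798)·log₂(0.2798) = 0.51414
  -P(2)·log₂(P(2)) = -(0.0131)·log₂(0.0131) = 0.08193
  -P(3)·log₂(P(3)) = -(0.6779)·log₂(0.6779) = 0.38020
  -P(4)·log₂(P(4)) = -(0.0292)·log₂(0.0292) = 0.14886
H(P) = 0.51414 + 0.08193 + 0.38020 + 0.14886 = 1.12513 bits

log₂(4) = 2.00000 bits

D_KL(P||U) = 2.00000 - 1.12513 = 0.87487 ≈ 0.8749 bits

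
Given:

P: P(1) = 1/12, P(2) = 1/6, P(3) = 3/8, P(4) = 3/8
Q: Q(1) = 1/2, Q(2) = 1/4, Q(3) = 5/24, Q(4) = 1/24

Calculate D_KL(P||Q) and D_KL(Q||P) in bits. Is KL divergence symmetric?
D_KL(P||Q) = 1.1938 bits, D_KL(Q||P) = 1.1300 bits. No, KL divergence is not symmetric.

D_KL(P||Q) = Σ P(x) log₂(P(x)/Q(x))

Computing term by term:
  P(1)·log₂(P(1)/Q(1)) = (1/12)·log₂((1/12)/(1/2)) = -0.21541
  P(2)·log₂(P(2)/Q(2)) = (1/6)·log₂((1/6)/(1/4)) = -0.09749
  P(3)·log₂(P(3)/Q(3)) = (3/8)·log₂((3/8)/(5/24)) = 0.31800
  P(4)·log₂(P(4)/Q(4)) = (3/8)·log₂((3/8)/(1/24)) = 1.18872

D_KL(P||Q) = -0.21541 - 0.09749 + 0.31800 + 1.18872 = 1.19382 ≈ 1.1938 bits

D_KL(Q||P) = Σ Q(x) log₂(Q(x)/P(x))

Computing term by term:
  Q(1)·log₂(Q(1)/P(1)) = (1/2)·log₂((1/2)/(1/12)) = 1.29248
  Q(2)·log₂(Q(2)/P(2)) = (1/4)·log₂((1/4)/(1/6)) = 0.14624
  Q(3)·log₂(Q(3)/P(3)) = (5/24)·log₂((5/24)/(3/8)) = -0.17667
  Q(4)·log₂(Q(4)/P(4)) = (1/24)·log₂((1/24)/(3/8)) = -0.13208

D_KL(Q||P) = 1.29248 + 0.14624 - 0.17667 - 0.13208 = 1.12997 ≈ 1.1300 bits

These are NOT equal (difference: 0.0638 bits). KL divergence is asymmetric: D_KL(P||Q) ≠ D_KL(Q||P) in general.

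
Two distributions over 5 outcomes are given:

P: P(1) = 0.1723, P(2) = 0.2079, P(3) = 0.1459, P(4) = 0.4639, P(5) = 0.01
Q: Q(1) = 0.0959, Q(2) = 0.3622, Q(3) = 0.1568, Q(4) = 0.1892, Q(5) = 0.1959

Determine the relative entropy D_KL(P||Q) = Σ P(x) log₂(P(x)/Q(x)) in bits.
0.5213 bits

D_KL(P||Q) = Σ P(x) log₂(P(x)/Q(x))

Computing term by term:
  P(1)·log₂(P(1)/Q(1)) = 0.1723·log₂(0.1723/0.0959) = 0.14565
  P(2)·log₂(P(2)/Q(2)) = 0.2079·log₂(0.2079/0.3622) = -0.16651
  P(3)·log₂(P(3)/Q(3)) = 0.1459·log₂(0.1459/0.1568) = -0.01517
  P(4)·log₂(P(4)/Q(4)) = 0.4639·log₂(0.4639/0.1892) = 0.60024
  P(5)·log₂(P(5)/Q(5)) = 0.01·log₂(0.01/0.1959) = -0.04292

D_KL(P||Q) = 0.14565 - 0.16651 - 0.01517 + 0.60024 - 0.04292 = 0.52129 ≈ 0.5213 bits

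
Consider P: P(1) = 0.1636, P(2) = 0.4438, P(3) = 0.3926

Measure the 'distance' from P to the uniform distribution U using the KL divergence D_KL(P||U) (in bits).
0.1080 bits

U(i) = 1/3 for all i

D_KL(P||U) = Σ P(x) log₂(P(x) / (1/3))
           = Σ P(x) log₂(P(x)) + log₂(3)
           = log₂(3) - H(P)

H(P) = -Σ P(x) log₂(P(x)):
  -P(1)·log₂(P(1)) = -(0.1636)·log₂(0.1636) = 0.42728
  -P(2)·log₂(P(2)) = -(0.4438)·log₂(0.4438) = 0.52014
  -P(3)·log₂(P(3)) = -(0.3926)·log₂(0.3926) = 0.52957
H(P) = 0.42728 + 0.52014 + 0.52957 = 1.47699 bits

log₂(3) = 1.58496 bits

D_KL(P||U) = 1.58496 - 1.47699 = 0.10797 ≈ 0.1080 bits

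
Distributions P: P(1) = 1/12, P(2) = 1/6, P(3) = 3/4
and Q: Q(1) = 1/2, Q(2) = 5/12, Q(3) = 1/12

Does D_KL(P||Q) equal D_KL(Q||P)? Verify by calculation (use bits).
D_KL(P||Q) = 1.9417 bits, D_KL(Q||P) = 1.5791 bits. No — D_KL(P||Q) ≠ D_KL(Q||P) for this pair.

D_KL(P||Q) = Σ P(x) log₂(P(x)/Q(x))

Computing term by term:
  P(1)·log₂(P(1)/Q(1)) = (1/12)·log₂((1/12)/(1/2)) = -0.21541
  P(2)·log₂(P(2)/Q(2)) = (1/6)·log₂((1/6)/(5/12)) = -0.22032
  P(3)·log₂(P(3)/Q(3)) = (3/4)·log₂((3/4)/(1/12)) = 2.37744

D_KL(P||Q) = -0.21541 - 0.22032 + 2.37744 = 1.94171 ≈ 1.9417 bits

D_KL(Q||P) = Σ Q(x) log₂(Q(x)/P(x))

Computing term by term:
  Q(1)·log₂(Q(1)/P(1)) = (1/2)·log₂((1/2)/(1/12)) = 1.29248
  Q(2)·log₂(Q(2)/P(2)) = (5/12)·log₂((5/12)/(1/6)) = 0.55080
  Q(3)·log₂(Q(3)/P(3)) = (1/12)·log₂((1/12)/(3/4)) = -0.26416

D_KL(Q||P) = 1.29248 + 0.55080 - 0.26416 = 1.57912 ≈ 1.5791 bits

These are NOT equal (difference: 0.3626 bits). KL divergence is asymmetric: D_KL(P||Q) ≠ D_KL(Q||P) in general.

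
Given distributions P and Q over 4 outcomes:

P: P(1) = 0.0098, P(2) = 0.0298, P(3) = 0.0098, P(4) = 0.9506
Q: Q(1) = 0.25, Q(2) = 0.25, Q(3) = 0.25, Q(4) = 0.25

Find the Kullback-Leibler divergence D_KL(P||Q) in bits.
1.6487 bits

D_KL(P||Q) = Σ P(x) log₂(P(x)/Q(x))

Computing term by term:
  P(1)·log₂(P(1)/Q(1)) = 0.0098·log₂(0.0098/0.25) = -0.04580
  P(2)·log₂(P(2)/Q(2)) = 0.0298·log₂(0.0298/0.25) = -0.09144
  P(3)·log₂(P(3)/Q(3)) = 0.0098·log₂(0.0098/0.25) = -0.04580
  P(4)·log₂(P(4)/Q(4)) = 0.9506·log₂(0.9506/0.25) = 1.83172

D_KL(P||Q) = -0.04580 - 0.09144 - 0.04580 + 1.83172 = 1.64868 ≈ 1.6487 bits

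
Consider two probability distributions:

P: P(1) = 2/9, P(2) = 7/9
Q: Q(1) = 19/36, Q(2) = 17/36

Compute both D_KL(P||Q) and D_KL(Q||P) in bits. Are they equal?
D_KL(P||Q) = 0.2826 bits, D_KL(Q||P) = 0.3187 bits. No, they are not equal.

D_KL(P||Q) = Σ P(x) log₂(P(x)/Q(x))

Computing term by term:
  P(1)·log₂(P(1)/Q(1)) = (2/9)·log₂((2/9)/(19/36)) = -0.27732
  P(2)·log₂(P(2)/Q(2)) = (7/9)·log₂((7/9)/(17/36)) = 0.55992

D_KL(P||Q) = -0.27732 + 0.55992 = 0.28260 ≈ 0.2826 bits

D_KL(Q||P) = Σ Q(x) log₂(Q(x)/P(x))

Computing term by term:
  Q(1)·log₂(Q(1)/P(1)) = (19/36)·log₂((19/36)/(2/9)) = 0.65863
  Q(2)·log₂(Q(2)/P(2)) = (17/36)·log₂((17/36)/(7/9)) = -0.33995

D_KL(Q||P) = 0.65863 - 0.33995 = 0.31868 ≈ 0.3187 bits

These are NOT equal (difference: 0.0361 bits). KL divergence is asymmetric: D_KL(P||Q) ≠ D_KL(Q||P) in general.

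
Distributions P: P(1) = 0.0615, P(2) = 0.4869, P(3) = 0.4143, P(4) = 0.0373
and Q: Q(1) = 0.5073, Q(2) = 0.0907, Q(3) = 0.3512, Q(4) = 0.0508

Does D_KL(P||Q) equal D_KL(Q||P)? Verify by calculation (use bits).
D_KL(P||Q) = 1.0754 bits, D_KL(Q||P) = 1.2633 bits. No — D_KL(P||Q) ≠ D_KL(Q||P) for this pair.

D_KL(P||Q) = Σ P(x) log₂(P(x)/Q(x))

Computing term by term:
  P(1)·log₂(P(1)/Q(1)) = 0.0615·log₂(0.0615/0.5073) = -0.18722
  P(2)·log₂(P(2)/Q(2)) = 0.4869·log₂(0.4869/0.0907) = 1.18047
  P(3)·log₂(P(3)/Q(3)) = 0.4143·log₂(0.4143/0.3512) = 0.09876
  P(4)·log₂(P(4)/Q(4)) = 0.0373·log₂(0.0373/0.0508) = -0.01662

D_KL(P||Q) = -0.18722 + 1.18047 + 0.09876 - 0.01662 = 1.07539 ≈ 1.0754 bits

D_KL(Q||P) = Σ Q(x) log₂(Q(x)/P(x))

Computing term by term:
  Q(1)·log₂(Q(1)/P(1)) = 0.5073·log₂(0.5073/0.0615) = 1.54431
  Q(2)·log₂(Q(2)/P(2)) = 0.0907·log₂(0.0907/0.4869) = -0.21990
  Q(3)·log₂(Q(3)/P(3)) = 0.3512·log₂(0.3512/0.4143) = -0.08372
  Q(4)·log₂(Q(4)/P(4)) = 0.0508·log₂(0.0508/0.0373) = 0.02264

D_KL(Q||P) = 1.54431 - 0.21990 - 0.08372 + 0.02264 = 1.26333 ≈ 1.2633 bits

These are NOT equal (difference: 0.1879 bits). KL divergence is asymmetric: D_KL(P||Q) ≠ D_KL(Q||P) in general.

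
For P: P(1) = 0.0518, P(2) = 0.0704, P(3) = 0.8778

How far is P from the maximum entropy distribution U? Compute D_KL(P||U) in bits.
0.9292 bits

U(i) = 1/3 for all i

D_KL(P||U) = Σ P(x) log₂(P(x) / (1/3))
           = Σ P(x) log₂(P(x)) + log₂(3)
           = log₂(3) - H(P)

H(P) = -Σ P(x) log₂(P(x)):
  -P(1)·log₂(P(1)) = -(0.0518)·log₂(0.0518) = 0.22123
  -P(2)·log₂(P(2)) = -(0.0704)·log₂(0.0704) = 0.26951
  -P(3)·log₂(P(3)) = -(0.8778)·log₂(0.8778) = 0.16506
H(P) = 0.22123 + 0.26951 + 0.16506 = 0.65580 bits

log₂(3) = 1.58496 bits

D_KL(P||U) = 1.58496 - 0.65580 = 0.92916 ≈ 0.9292 bits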